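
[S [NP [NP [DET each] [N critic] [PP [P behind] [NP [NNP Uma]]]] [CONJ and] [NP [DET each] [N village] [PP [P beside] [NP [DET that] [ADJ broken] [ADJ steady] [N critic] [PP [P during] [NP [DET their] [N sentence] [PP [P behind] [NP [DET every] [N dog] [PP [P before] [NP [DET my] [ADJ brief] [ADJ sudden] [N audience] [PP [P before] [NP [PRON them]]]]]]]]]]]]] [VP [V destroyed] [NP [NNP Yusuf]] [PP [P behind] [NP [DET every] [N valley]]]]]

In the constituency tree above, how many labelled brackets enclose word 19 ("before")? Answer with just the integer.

The word sits inside P, which is inside PP, inside NP, inside PP, inside NP, inside PP, inside NP, inside PP, inside NP, inside NP, inside S — 11 brackets in all.

11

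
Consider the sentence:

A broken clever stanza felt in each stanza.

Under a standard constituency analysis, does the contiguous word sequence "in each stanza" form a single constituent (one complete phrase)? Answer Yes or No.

Yes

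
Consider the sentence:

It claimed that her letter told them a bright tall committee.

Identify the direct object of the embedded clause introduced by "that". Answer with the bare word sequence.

a bright tall committee

Within the embedded clause introduced by "that", the direct object of "told" is "a bright tall committee".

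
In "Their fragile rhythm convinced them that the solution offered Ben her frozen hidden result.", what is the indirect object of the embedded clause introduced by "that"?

Ben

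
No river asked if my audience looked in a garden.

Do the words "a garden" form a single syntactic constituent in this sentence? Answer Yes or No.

Yes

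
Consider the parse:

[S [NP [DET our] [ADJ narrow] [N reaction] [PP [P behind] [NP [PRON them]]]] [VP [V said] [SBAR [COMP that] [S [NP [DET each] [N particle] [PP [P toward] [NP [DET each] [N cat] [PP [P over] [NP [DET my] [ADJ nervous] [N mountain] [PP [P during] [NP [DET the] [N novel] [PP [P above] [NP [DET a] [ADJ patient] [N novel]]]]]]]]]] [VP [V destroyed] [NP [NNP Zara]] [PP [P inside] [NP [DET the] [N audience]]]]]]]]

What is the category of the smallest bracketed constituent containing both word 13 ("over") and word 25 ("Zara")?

S

Word 13 lies under S → VP → SBAR → S → NP → PP → NP → PP → P; word 25 lies under S → VP → SBAR → S → VP → NP → NNP. The lowest shared node is the S.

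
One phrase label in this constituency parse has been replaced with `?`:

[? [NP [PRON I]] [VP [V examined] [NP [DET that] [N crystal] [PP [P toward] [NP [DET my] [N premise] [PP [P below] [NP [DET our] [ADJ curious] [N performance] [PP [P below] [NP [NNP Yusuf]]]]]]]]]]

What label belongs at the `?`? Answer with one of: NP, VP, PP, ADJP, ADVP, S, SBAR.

S

Looking at what the `?` directly dominates — NP, VP — this is a clause (S).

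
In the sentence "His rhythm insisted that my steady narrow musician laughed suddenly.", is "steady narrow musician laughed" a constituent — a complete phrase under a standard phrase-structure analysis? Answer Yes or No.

No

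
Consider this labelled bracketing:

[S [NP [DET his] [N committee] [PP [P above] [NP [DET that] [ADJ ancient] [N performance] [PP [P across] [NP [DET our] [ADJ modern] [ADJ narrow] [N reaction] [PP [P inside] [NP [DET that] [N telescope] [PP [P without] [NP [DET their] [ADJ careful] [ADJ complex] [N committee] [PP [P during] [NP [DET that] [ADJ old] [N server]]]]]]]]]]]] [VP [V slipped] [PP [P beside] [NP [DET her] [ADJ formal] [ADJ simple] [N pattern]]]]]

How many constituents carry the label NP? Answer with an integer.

7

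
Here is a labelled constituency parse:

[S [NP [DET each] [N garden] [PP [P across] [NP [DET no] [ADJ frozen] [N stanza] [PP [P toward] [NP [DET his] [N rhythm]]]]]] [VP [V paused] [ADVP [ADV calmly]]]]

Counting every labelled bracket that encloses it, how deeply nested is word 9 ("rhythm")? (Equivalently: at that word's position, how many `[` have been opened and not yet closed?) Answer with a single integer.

Counting open brackets not yet closed at "rhythm": [S [NP [PP [NP [PP [NP [N = 7.

7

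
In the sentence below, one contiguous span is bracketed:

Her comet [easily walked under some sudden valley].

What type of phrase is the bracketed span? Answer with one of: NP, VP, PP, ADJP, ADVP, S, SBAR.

VP

The span is built around the verb "walked" — a verb phrase (VP).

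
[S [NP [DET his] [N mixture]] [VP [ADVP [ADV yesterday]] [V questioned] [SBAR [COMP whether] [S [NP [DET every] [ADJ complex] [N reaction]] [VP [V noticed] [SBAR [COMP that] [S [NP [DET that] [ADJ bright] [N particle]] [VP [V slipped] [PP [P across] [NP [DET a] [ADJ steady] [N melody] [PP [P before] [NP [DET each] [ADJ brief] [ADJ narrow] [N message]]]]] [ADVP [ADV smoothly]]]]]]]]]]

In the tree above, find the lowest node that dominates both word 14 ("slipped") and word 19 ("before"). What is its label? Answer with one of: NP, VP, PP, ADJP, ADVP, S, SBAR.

VP

The smallest bracket enclosing both words is [VP slipped across a steady melody before each brief narrow message smoothly], so the label is VP.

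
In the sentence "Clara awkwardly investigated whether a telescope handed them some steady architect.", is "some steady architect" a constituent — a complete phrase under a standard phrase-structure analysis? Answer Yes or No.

These words form the whole noun phrase headed by "architect", so yes — one constituent.

Yes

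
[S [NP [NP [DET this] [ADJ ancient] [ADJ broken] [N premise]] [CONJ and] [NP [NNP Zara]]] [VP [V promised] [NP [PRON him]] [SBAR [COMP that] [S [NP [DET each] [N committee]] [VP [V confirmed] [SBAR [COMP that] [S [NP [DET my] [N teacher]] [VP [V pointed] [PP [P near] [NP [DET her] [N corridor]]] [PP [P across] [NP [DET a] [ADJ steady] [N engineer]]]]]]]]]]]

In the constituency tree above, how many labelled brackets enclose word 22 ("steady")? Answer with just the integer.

Counting open brackets not yet closed at "steady": [S [VP [SBAR [S [VP [SBAR [S [VP [PP [NP [ADJ = 11.

11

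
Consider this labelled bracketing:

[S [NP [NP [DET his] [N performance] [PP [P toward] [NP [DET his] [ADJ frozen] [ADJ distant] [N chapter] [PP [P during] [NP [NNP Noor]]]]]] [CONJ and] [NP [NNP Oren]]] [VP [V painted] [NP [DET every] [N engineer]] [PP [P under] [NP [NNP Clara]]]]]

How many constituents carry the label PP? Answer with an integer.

3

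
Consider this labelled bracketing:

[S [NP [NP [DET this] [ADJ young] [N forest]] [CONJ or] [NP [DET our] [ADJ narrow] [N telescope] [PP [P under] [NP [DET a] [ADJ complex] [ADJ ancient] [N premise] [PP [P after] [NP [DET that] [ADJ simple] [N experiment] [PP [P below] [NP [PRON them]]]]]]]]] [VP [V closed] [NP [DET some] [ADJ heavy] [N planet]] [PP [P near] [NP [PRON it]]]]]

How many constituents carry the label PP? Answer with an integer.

The PP constituents are: [PP under a complex ancient premise after that simple experiment below them]; [PP after that simple experiment below them]; [PP below them]; [PP near it]. Total: 4.

4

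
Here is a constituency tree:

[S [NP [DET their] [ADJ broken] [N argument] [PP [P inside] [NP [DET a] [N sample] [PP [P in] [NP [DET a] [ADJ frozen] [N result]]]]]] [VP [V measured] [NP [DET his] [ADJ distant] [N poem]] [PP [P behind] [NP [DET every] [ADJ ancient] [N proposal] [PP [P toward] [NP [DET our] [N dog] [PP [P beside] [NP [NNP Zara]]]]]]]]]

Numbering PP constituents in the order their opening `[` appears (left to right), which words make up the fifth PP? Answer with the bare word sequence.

beside Zara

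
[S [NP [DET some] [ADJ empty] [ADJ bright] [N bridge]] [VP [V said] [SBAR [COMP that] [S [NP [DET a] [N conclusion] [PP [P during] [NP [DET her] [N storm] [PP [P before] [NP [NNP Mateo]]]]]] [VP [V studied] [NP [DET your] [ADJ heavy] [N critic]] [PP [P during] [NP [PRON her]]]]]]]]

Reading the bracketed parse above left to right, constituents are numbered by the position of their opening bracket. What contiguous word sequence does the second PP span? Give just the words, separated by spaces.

before Mateo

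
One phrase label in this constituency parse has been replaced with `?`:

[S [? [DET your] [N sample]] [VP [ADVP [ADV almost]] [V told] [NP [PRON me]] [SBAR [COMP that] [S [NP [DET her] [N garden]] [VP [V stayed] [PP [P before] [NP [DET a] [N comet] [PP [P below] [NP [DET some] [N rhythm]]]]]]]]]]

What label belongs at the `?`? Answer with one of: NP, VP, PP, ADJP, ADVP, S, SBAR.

NP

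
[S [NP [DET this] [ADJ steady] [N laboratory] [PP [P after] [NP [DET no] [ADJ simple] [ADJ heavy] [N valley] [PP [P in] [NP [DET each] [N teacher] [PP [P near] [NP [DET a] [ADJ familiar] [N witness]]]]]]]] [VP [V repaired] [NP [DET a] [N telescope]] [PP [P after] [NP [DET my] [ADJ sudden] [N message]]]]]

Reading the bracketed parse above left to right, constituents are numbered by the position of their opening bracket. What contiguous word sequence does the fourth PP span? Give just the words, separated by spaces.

after my sudden message

Opening `[PP` markers occur at word positions 4, 9, 12, 19; the fourth of these opens the constituent [PP after my sudden message].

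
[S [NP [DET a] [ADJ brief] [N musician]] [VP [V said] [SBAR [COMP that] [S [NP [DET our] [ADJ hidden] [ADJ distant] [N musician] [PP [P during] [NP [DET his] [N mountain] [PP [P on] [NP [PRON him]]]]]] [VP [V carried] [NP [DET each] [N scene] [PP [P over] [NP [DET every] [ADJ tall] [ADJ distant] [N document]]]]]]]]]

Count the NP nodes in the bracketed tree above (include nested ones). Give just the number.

6

Listing each NP by its span: [NP a brief musician]; [NP our hidden distant musician during his mountain on him]; [NP his mountain on him]; [NP him]; [NP each scene over every tall distant document]; [NP every tall distant document] — that makes 6.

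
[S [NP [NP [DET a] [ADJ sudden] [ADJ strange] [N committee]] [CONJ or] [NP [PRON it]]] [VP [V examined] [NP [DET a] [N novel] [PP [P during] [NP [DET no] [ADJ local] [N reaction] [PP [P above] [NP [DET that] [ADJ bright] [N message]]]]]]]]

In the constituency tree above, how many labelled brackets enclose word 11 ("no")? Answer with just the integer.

The word sits inside DET, which is inside NP, inside PP, inside NP, inside VP, inside S — 6 brackets in all.

6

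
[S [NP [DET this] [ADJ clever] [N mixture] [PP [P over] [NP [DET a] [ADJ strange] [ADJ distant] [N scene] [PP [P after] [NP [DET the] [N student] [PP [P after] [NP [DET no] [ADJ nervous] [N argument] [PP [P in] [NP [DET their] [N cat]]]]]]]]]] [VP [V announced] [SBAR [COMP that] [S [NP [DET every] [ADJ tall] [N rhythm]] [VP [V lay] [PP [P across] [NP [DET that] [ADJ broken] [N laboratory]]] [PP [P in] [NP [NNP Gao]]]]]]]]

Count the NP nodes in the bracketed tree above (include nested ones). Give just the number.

Listing each NP by its span: [NP this clever mixture over a strange distant scene after the student after no nervous argument in their cat]; [NP a strange distant scene after the student after no nervous argument in their cat]; [NP the student after no nervous argument in their cat]; [NP no nervous argument in their cat]; [NP their cat]; [NP every tall rhythm] … — that makes 8.

8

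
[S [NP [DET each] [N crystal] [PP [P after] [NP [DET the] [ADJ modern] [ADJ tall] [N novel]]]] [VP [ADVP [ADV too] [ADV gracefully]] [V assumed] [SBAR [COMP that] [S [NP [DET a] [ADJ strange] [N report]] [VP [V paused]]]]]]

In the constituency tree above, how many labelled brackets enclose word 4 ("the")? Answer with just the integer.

Counting open brackets not yet closed at "the": [S [NP [PP [NP [DET = 5.

5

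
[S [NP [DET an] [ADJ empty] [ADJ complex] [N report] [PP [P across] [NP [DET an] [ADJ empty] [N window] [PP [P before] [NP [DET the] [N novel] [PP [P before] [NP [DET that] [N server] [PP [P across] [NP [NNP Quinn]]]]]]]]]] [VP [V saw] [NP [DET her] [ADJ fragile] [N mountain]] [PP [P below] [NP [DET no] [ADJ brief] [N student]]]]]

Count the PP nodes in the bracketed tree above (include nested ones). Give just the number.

The PP constituents are: [PP across an empty window before the novel before that server across Quinn]; [PP before the novel before that server across Quinn]; [PP before that server across Quinn]; [PP across Quinn]; [PP below no brief student]. Total: 5.

5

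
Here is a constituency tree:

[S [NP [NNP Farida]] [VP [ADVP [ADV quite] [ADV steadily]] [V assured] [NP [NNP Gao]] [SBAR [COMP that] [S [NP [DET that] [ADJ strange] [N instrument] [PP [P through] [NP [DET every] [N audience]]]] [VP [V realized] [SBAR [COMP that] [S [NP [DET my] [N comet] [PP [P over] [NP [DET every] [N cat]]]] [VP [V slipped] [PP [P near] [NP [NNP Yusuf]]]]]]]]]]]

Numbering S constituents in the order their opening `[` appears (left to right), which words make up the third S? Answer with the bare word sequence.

The S opening brackets appear, in order, over: "Farida quite steadily assured Gao that that strange instrument through every audience realized that my comet over every cat slipped near Yusuf"; "that strange instrument through every audience realized that my comet over every cat slipped near Yusuf"; "my comet over every cat slipped near Yusuf". The third one spans "my comet over every cat slipped near Yusuf".

my comet over every cat slipped near Yusuf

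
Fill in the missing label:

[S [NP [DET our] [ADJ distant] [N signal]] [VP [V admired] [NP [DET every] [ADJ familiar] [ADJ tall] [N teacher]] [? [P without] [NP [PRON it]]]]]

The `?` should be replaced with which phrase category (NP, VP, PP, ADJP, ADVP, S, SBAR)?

PP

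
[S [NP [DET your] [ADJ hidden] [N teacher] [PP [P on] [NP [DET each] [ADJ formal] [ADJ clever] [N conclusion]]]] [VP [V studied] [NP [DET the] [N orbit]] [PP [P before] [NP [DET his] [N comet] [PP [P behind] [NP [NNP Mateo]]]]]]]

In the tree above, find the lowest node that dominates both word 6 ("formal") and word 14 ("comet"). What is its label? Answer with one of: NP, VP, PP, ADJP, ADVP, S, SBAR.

S

Both words fall inside [S your hidden teacher on each formal clever conclusion studied the orbit before his comet behind Mateo] (words 1–16), and no smaller constituent contains them both. Label: S.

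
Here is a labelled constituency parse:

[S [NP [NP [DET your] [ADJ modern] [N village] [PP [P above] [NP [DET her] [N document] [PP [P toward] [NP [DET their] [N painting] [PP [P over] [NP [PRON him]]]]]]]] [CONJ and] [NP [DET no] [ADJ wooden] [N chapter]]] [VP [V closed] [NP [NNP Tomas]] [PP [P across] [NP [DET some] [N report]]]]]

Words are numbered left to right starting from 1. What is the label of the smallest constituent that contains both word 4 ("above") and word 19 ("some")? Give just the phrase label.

S

The smallest bracket enclosing both words is [S your modern village above her document toward their painting over him and no wooden chapter closed Tomas across some report], so the label is S.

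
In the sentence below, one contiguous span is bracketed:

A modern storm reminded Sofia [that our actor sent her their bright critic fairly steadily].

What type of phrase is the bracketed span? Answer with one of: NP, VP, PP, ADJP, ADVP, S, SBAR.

SBAR

The span is built around the complementizer "that" — a subordinate clause (SBAR).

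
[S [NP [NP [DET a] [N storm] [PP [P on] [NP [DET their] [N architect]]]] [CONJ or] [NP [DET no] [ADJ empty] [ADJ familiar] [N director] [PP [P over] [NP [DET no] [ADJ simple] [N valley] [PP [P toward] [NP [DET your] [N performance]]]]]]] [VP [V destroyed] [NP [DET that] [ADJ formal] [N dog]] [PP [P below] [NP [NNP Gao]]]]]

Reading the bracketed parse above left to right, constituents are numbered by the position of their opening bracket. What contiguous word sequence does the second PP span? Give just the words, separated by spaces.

over no simple valley toward your performance

In left-to-right order the PP constituents are "on their architect"; "over no simple valley toward your performance"; "toward your performance"; "below Gao". Number 2 is "over no simple valley toward your performance".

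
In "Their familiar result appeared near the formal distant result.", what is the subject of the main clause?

In the main clause the verb is "appeared"; the NP preceding it, "their familiar result", is the subject.

their familiar result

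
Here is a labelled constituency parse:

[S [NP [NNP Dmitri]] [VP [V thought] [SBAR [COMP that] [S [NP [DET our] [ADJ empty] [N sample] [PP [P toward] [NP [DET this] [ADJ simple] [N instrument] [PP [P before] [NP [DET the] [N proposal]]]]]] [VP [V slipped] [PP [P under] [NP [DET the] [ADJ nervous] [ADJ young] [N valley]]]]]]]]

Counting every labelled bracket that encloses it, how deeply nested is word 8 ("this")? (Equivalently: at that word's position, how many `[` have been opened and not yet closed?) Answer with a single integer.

8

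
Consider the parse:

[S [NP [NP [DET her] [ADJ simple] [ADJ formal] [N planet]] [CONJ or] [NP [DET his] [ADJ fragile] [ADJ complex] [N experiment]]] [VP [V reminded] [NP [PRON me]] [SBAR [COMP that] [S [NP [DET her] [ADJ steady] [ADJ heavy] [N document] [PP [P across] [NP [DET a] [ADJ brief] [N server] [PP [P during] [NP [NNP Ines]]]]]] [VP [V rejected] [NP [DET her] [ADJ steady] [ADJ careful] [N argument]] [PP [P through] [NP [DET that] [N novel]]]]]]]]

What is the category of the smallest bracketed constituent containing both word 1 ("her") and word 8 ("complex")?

Both words fall inside [NP her simple formal planet or his fragile complex experiment] (words 1–9), and no smaller constituent contains them both. Label: NP.

NP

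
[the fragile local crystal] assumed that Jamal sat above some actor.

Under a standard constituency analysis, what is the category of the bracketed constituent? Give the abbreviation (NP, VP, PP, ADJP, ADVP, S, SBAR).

NP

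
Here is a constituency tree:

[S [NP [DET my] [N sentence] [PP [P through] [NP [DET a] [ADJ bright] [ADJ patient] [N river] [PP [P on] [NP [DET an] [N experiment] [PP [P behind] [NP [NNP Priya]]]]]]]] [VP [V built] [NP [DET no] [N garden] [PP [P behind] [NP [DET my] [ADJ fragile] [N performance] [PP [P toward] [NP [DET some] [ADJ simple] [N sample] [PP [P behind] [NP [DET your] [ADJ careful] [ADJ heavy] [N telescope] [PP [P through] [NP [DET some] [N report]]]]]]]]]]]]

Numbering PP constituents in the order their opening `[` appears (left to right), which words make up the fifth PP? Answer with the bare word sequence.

The PP opening brackets appear, in order, over: "through a bright patient river on an experiment behind Priya"; "on an experiment behind Priya"; "behind Priya"; "behind my fragile performance toward some simple sample behind your careful heavy telescope through some report"; "toward some simple sample behind your careful heavy telescope through some report"; "behind your careful heavy telescope through some report"; "through some report". The fifth one spans "toward some simple sample behind your careful heavy telescope through some report".

toward some simple sample behind your careful heavy telescope through some report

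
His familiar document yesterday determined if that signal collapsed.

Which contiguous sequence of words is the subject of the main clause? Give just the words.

his familiar document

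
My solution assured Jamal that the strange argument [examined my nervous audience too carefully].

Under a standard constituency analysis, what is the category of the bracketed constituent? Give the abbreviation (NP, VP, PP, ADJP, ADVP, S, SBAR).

The span is built around the verb "examined" — a verb phrase (VP).

VP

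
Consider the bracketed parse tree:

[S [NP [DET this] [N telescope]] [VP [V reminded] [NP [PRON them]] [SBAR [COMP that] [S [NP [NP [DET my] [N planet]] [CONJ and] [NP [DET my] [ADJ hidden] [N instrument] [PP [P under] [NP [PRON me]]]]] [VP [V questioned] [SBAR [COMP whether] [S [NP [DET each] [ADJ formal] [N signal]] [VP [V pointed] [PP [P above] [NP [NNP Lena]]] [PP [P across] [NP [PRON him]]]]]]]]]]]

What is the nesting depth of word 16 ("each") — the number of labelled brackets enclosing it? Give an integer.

Counting open brackets not yet closed at "each": [S [VP [SBAR [S [VP [SBAR [S [NP [DET = 9.

9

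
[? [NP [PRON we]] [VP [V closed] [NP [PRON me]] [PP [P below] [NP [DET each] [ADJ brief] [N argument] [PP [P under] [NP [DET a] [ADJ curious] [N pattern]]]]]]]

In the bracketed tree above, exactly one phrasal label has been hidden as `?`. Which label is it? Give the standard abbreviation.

S

A constituent whose immediate children are NP, VP is a clause: S.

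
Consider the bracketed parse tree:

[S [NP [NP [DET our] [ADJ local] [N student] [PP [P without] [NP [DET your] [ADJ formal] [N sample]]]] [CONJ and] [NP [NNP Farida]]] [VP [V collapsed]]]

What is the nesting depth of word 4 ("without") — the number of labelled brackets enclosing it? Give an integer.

5

The word sits inside P, which is inside PP, inside NP, inside NP, inside S — 5 brackets in all.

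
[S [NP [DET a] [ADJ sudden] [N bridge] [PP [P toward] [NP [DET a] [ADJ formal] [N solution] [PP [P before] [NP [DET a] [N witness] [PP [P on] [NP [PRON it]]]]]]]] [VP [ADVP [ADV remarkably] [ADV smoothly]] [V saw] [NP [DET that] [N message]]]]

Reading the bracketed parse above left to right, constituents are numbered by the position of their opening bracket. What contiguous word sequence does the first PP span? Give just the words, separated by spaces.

toward a formal solution before a witness on it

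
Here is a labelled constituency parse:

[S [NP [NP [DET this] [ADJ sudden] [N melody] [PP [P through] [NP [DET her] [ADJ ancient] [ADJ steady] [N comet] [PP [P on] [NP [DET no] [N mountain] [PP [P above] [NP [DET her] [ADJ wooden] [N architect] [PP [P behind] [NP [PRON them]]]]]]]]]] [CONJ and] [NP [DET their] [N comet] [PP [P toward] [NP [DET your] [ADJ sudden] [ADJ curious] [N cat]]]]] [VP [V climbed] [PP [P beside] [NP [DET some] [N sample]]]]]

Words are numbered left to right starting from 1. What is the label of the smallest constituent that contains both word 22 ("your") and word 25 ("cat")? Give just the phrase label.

Word 22 lies under S → NP → NP → PP → NP → DET; word 25 lies under S → NP → NP → PP → NP → N. The lowest shared node is the NP.

NP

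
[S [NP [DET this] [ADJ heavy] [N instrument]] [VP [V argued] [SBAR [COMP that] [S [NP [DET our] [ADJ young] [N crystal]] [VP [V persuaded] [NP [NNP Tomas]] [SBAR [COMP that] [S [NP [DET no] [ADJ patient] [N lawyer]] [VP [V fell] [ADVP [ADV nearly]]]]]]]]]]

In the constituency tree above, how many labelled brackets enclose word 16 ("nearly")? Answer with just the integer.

The word sits inside ADV, which is inside ADVP, inside VP, inside S, inside SBAR, inside VP, inside S, inside SBAR, inside VP, inside S — 10 brackets in all.

10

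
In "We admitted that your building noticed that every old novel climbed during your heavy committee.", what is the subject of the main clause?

we

In the main clause the verb is "admitted"; the NP preceding it, "we", is the subject.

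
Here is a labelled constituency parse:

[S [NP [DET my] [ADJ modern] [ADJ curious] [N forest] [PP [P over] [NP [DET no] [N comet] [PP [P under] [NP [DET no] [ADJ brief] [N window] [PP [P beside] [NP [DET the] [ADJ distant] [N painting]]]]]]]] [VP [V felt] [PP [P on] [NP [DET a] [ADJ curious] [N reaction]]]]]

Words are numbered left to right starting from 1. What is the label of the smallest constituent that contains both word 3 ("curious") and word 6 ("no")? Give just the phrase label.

NP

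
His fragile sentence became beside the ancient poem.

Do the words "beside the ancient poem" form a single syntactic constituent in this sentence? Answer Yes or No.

These words form the whole prepositional phrase headed by "beside", so yes — one constituent.

Yes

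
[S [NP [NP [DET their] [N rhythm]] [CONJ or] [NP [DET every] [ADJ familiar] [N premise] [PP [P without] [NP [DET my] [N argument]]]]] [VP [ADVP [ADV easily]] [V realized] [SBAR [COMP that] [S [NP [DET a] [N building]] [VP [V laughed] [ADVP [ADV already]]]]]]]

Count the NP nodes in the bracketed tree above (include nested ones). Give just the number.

5

Scanning left to right, an opening `[NP` appears at word positions 1, 1, 4, 8, 13 — 5 in total.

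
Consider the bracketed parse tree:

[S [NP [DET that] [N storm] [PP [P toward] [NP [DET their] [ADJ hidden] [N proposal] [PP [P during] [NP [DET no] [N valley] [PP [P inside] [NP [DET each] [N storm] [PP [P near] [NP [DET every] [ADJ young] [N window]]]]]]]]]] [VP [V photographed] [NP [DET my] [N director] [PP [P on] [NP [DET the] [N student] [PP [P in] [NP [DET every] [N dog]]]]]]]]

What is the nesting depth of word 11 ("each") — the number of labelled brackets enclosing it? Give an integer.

Path from the root down to the word: S → NP → PP → NP → PP → NP → PP → NP → DET. That is 9 enclosing brackets.

9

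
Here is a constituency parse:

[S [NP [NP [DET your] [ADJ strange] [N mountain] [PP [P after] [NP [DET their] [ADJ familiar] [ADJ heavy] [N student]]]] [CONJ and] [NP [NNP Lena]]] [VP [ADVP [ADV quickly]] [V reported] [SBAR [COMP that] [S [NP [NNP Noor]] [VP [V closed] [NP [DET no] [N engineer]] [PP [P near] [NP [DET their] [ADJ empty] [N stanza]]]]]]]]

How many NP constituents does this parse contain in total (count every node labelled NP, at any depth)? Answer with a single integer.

7

The NP constituents are: [NP your strange mountain after their familiar heavy student and Lena]; [NP your strange mountain after their familiar heavy student]; [NP their familiar heavy student]; [NP Lena]; [NP Noor]; [NP no engineer] …. Total: 7.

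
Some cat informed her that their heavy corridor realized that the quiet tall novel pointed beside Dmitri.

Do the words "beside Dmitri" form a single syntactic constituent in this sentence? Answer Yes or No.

These words form the whole prepositional phrase headed by "beside", so yes — one constituent.

Yes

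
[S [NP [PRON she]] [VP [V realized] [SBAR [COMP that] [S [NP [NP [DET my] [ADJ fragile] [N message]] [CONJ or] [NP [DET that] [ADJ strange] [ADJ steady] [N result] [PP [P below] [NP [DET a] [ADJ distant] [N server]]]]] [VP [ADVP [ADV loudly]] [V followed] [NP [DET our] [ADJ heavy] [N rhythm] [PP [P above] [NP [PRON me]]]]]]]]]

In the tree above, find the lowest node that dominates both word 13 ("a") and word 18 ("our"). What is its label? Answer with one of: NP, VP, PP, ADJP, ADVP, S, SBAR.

Both words fall inside [S my fragile message or that strange steady result below a distant server loudly followed our heavy rhythm above me] (words 4–22), and no smaller constituent contains them both. Label: S.

S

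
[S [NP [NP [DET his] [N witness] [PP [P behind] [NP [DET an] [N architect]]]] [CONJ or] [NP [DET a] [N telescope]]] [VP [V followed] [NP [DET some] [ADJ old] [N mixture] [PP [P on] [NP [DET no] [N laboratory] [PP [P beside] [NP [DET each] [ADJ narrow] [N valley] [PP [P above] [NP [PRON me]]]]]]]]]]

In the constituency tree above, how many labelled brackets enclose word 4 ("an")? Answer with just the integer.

6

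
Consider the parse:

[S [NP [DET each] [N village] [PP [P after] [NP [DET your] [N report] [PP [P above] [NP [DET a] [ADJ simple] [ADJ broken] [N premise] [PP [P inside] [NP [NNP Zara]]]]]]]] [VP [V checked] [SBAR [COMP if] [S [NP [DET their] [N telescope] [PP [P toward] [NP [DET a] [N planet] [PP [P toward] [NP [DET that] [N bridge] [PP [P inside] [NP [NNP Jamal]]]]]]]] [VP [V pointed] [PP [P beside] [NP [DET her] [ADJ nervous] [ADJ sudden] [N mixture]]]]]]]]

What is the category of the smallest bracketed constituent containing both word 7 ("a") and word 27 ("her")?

S

The smallest bracket enclosing both words is [S each village after your report above a simple broken premise inside Zara checked if their telescope toward a planet toward that bridge inside Jamal pointed beside her nervous sudden mixture], so the label is S.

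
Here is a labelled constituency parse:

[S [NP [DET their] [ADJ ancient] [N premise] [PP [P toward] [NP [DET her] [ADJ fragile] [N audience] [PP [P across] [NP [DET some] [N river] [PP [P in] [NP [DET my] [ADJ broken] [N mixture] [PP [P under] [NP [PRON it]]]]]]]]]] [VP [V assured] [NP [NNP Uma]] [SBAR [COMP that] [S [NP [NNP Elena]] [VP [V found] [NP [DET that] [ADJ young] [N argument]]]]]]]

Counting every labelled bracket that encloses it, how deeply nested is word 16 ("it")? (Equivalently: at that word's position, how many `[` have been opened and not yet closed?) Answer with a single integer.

11

Counting open brackets not yet closed at "it": [S [NP [PP [NP [PP [NP [PP [NP [PP [NP [PRON = 11.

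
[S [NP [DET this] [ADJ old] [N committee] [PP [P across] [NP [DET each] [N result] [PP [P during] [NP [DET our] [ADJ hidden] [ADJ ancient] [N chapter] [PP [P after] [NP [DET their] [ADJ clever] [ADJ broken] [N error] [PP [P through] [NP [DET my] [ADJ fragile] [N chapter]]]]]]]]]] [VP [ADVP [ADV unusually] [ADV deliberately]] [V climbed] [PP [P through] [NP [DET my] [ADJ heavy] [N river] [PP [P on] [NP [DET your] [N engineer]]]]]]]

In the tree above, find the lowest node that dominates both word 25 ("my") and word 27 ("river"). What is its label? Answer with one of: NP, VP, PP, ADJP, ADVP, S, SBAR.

Word 25 lies under S → VP → PP → NP → DET; word 27 lies under S → VP → PP → NP → N. The lowest shared node is the NP.

NP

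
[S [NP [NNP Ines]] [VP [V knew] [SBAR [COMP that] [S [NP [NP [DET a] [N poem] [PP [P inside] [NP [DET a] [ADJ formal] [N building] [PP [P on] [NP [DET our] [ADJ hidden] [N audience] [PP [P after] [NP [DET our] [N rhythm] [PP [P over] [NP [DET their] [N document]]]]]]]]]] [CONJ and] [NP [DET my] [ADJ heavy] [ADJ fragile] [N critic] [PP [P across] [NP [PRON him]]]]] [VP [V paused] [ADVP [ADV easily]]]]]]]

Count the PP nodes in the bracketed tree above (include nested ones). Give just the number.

5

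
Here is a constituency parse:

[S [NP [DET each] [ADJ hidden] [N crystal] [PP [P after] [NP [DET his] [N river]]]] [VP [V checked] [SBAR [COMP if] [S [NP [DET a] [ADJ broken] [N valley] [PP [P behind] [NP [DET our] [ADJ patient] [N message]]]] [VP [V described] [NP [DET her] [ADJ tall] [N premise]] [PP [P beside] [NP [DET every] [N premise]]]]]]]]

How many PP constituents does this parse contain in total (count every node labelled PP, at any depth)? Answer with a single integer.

3

Listing each PP by its span: [PP after his river]; [PP behind our patient message]; [PP beside every premise] — that makes 3.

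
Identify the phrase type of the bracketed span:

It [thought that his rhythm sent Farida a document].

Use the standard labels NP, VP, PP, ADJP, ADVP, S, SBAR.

"thought" is the head of the bracketed span, so the span is a verb phrase: VP.

VP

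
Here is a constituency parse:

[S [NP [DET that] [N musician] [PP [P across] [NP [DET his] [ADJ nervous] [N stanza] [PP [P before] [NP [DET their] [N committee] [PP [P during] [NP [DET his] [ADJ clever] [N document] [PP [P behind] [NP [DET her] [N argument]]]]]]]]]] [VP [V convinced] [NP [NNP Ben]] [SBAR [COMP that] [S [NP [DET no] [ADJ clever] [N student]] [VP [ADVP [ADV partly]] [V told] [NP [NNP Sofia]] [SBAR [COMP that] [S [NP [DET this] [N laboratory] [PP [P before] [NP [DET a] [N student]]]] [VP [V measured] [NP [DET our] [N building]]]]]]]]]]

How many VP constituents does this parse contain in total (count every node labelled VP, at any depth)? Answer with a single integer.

3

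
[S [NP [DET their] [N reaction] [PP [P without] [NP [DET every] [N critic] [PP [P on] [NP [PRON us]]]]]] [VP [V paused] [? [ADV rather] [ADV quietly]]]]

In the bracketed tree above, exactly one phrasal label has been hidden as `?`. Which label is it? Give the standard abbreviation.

ADVP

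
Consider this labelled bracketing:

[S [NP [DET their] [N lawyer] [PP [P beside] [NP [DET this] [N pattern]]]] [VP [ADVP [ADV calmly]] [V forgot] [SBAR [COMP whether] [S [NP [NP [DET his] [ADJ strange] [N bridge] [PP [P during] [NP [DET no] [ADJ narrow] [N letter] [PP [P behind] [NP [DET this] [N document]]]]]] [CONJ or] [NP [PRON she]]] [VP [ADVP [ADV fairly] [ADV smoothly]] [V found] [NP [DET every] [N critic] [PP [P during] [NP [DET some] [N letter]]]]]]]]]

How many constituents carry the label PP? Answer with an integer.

Listing each PP by its span: [PP beside this pattern]; [PP during no narrow letter behind this document]; [PP behind this document]; [PP during some letter] — that makes 4.

4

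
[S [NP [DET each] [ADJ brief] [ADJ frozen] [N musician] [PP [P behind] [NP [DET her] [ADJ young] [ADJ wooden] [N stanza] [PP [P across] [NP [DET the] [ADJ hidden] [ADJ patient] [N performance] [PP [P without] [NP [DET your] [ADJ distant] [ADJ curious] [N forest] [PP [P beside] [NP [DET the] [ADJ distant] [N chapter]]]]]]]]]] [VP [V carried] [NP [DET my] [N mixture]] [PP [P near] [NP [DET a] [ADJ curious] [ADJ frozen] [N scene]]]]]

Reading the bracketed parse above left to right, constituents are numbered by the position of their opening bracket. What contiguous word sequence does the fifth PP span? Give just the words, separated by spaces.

The PP opening brackets appear, in order, over: "behind her young wooden stanza across the hidden patient performance without your distant curious forest beside the distant chapter"; "across the hidden patient performance without your distant curious forest beside the distant chapter"; "without your distant curious forest beside the distant chapter"; "beside the distant chapter"; "near a curious frozen scene". The fifth one spans "near a curious frozen scene".

near a curious frozen scene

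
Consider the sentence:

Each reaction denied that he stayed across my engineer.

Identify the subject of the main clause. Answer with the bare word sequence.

each reaction

The subject of the main clause is the NP immediately before the verb "denied": "each reaction".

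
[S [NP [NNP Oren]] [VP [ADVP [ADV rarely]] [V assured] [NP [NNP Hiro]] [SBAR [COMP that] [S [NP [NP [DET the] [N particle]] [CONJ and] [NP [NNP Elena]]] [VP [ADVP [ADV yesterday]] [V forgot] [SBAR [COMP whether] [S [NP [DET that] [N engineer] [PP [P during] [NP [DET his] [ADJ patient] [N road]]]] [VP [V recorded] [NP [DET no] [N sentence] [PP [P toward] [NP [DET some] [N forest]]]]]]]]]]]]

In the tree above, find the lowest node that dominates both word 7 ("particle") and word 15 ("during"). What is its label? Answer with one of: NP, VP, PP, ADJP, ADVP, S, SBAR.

S

The smallest bracket enclosing both words is [S the particle and Elena yesterday forgot whether that engineer during his patient road recorded no sentence toward some forest], so the label is S.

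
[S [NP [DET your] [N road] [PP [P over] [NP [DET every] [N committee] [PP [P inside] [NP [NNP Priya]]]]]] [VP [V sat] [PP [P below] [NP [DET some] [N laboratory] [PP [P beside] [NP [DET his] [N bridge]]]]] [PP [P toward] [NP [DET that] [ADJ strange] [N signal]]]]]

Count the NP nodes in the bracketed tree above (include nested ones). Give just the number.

6

Scanning left to right, an opening `[NP` appears at word positions 1, 4, 7, 10, 13, 16 — 6 in total.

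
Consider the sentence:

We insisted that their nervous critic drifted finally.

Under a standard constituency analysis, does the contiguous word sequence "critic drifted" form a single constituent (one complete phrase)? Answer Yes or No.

The sequence begins inside the noun phrase "their nervous critic" and ends inside the verb phrase "drifted finally"; it crosses a phrase boundary, so no single node in the tree spans exactly those words.

No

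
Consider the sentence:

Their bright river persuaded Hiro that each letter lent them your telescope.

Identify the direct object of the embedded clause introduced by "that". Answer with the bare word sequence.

Within the embedded clause introduced by "that", the direct object of "lent" is "your telescope".

your telescope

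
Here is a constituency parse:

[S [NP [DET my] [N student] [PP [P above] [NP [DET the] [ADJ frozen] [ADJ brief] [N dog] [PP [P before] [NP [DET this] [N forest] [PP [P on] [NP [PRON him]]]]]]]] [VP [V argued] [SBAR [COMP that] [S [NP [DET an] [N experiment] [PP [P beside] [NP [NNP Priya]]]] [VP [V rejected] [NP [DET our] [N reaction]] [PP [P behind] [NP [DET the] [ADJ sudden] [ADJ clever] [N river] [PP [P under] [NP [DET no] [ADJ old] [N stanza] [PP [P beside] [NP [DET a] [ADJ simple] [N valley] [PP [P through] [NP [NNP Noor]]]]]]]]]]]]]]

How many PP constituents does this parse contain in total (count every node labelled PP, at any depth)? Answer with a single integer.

Listing each PP by its span: [PP above the frozen brief dog before this forest on him]; [PP before this forest on him]; [PP on him]; [PP beside Priya]; [PP behind the sudden clever river under no old stanza beside a simple valley through Noor]; [PP under no old stanza beside a simple valley through Noor] … — that makes 8.

8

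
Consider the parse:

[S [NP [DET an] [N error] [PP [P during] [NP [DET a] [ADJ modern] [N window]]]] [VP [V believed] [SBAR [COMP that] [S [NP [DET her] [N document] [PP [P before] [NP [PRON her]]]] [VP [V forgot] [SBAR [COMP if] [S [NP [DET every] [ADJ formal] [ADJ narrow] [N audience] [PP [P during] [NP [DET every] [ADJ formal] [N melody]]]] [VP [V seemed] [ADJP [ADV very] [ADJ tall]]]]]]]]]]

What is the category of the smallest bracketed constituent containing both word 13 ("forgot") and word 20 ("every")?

Word 13 lies under S → VP → SBAR → S → VP → V; word 20 lies under S → VP → SBAR → S → VP → SBAR → S → NP → PP → NP → DET. The lowest shared node is the VP.

VP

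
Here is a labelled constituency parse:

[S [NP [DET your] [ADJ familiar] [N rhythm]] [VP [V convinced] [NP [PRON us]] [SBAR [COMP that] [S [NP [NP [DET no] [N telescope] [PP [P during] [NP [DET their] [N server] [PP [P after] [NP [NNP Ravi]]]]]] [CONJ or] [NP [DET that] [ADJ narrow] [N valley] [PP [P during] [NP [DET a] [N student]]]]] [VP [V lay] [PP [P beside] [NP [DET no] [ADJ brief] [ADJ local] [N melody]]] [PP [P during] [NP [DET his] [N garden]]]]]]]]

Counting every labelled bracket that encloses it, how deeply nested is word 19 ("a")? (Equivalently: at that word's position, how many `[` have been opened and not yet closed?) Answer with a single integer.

9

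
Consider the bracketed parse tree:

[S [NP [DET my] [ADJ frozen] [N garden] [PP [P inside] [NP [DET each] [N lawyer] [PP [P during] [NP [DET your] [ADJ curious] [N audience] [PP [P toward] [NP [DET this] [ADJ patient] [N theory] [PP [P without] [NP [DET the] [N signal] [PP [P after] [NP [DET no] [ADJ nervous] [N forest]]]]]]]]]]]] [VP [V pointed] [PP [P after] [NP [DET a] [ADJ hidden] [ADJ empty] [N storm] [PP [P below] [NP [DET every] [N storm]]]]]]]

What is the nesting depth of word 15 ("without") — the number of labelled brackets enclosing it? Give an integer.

10

Path from the root down to the word: S → NP → PP → NP → PP → NP → PP → NP → PP → P. That is 10 enclosing brackets.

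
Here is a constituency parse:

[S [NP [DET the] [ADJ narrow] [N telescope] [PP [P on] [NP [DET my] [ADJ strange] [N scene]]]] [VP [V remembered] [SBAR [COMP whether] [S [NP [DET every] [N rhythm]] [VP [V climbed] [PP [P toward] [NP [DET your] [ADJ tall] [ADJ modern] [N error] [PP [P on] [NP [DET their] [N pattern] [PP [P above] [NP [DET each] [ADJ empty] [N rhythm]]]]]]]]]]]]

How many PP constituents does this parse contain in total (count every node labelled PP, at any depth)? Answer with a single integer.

4

Listing each PP by its span: [PP on my strange scene]; [PP toward your tall modern error on their pattern above each empty rhythm]; [PP on their pattern above each empty rhythm]; [PP above each empty rhythm] — that makes 4.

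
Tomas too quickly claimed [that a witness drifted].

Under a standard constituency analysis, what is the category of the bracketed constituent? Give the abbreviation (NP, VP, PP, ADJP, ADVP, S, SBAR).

SBAR

The bracketed span "that a witness drifted" is headed by "that", making it a subordinate clause (SBAR).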